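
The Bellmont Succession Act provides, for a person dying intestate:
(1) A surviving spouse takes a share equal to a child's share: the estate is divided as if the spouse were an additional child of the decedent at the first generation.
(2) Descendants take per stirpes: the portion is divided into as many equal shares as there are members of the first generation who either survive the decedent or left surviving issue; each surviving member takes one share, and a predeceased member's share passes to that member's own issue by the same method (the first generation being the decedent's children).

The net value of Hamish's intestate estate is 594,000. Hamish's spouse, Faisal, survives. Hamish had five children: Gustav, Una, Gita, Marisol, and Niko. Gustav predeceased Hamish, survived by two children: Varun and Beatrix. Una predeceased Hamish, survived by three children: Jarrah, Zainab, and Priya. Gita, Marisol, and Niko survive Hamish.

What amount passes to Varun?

Varun receives 49,500.

The spouse counts as an additional share at the children's level, so there are 6 primary shares of 99,000. Faisal takes one such share (99,000).
The children's combined portion (495,000) is divided into 5 shares of 99,000: Gita, Marisol, and Niko each take 99,000; Gustav's 99,000 share passes to Gustav's issue; Una's 99,000 share passes to Una's issue.
Gustav's share (99,000) is divided into 2 shares of 49,500: Varun and Beatrix each take 49,500.
Una's share (99,000) is divided into 3 shares of 33,000: Jarrah, Zainab, and Priya each take 33,000.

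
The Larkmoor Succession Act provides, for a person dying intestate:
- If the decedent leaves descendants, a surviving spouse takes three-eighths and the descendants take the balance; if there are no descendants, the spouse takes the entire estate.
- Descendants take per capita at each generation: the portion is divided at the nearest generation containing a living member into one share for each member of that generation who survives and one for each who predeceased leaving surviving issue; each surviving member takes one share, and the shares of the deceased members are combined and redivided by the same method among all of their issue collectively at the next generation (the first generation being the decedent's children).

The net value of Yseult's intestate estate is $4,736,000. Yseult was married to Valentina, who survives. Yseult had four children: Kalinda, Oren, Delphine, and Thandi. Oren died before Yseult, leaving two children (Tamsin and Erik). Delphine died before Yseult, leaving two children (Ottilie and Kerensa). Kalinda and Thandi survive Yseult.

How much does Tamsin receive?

Valentina takes three-eighths of $4,736,000 = $1,776,000. The remaining $2,960,000 passes to the descendants.
The descendants' portion ($2,960,000) is divided at the children's generation into 4 shares of $740,000. Kalinda and Thandi each take $740,000. The 2 shares of the deceased (Oren and Delphine) are combined into a pool of $1,480,000.
That pool ($1,480,000) is divided at the grandchildren's generation equally among Tamsin, Erik, Ottilie, and Kerensa: $370,000 each.

Tamsin receives $370,000.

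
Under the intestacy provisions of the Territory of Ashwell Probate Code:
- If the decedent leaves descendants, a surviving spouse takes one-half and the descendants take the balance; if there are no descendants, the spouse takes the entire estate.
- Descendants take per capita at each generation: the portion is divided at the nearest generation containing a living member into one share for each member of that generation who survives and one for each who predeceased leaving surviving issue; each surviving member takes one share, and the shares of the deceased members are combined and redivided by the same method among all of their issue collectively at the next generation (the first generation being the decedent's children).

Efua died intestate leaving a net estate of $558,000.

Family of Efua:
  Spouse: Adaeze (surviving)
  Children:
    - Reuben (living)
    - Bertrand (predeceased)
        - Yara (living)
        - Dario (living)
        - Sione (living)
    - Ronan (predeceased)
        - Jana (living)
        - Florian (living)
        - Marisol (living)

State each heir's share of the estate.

Adaeze takes one-half of $558,000 = $279,000. The remaining $279,000 passes to the descendants.
The descendants' portion ($279,000) is divided at the children's generation into 3 shares of $93,000. Reuben takes $93,000. The 2 shares of the deceased (Bertrand and Ronan) are combined into a pool of $186,000.
That pool ($186,000) is divided at the grandchildren's generation equally among Yara, Dario, Sione, Jana, Florian, and Marisol: $31,000 each.

Adaeze: $279,000; Reuben: $93,000; Yara: $31,000; Dario: $31,000; Sione: $31,000; Jana: $31,000; Florian: $31,000; Marisol: $31,000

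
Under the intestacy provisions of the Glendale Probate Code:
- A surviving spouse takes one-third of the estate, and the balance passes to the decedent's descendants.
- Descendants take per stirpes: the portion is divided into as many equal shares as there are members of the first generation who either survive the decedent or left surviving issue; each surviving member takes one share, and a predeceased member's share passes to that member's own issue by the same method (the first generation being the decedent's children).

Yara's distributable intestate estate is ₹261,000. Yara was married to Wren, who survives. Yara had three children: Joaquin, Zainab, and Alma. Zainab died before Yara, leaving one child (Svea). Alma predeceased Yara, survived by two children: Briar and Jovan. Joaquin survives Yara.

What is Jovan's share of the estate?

Wren takes one-third of ₹261,000 = ₹87,000. The remaining ₹174,000 passes to the descendants.
The descendants' portion (₹174,000) is divided into 3 shares of ₹58,000: Joaquin takes ₹58,000; Zainab's ₹58,000 share passes to Zainab's issue; Alma's ₹58,000 share passes to Alma's issue.
Zainab's share (₹58,000) passes entirely to Svea.
Alma's share (₹58,000) is divided into 2 shares of ₹29,000: Briar and Jovan each take ₹29,000.

Jovan receives ₹29,000.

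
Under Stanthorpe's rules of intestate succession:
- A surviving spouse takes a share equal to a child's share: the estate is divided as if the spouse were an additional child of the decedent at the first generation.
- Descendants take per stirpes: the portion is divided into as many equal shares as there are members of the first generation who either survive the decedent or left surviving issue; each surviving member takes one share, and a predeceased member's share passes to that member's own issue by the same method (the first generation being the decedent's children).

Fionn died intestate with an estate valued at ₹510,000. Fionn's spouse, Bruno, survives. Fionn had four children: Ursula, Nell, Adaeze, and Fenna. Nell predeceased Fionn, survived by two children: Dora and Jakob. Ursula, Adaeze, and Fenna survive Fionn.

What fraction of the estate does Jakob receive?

The spouse counts as an additional share at the children's level, so there are 5 primary shares of ₹102,000. Bruno takes one such share (₹102,000).
The children's combined portion (₹408,000) is divided into 4 shares of ₹102,000: Ursula, Adaeze, and Fenna each take ₹102,000; Nell's ₹102,000 share passes to Nell's issue.
Nell's share (₹102,000) is divided into 2 shares of ₹51,000: Dora and Jakob each take ₹51,000.

Jakob receives 1/10 of the estate.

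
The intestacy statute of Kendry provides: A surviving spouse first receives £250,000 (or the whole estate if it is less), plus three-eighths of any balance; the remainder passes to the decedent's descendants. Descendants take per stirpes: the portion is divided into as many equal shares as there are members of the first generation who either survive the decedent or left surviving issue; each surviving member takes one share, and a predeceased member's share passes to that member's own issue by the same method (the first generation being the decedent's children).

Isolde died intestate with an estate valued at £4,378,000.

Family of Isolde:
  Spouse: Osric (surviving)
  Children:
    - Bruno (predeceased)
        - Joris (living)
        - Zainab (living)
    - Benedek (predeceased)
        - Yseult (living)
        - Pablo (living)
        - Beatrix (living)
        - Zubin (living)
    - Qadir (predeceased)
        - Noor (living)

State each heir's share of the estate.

Osric: £1,798,000; Joris: £430,000; Zainab: £430,000; Yseult: £215,000; Pablo: £215,000; Beatrix: £215,000; Zubin: £215,000; Noor: £860,000

Osric first takes £250,000, leaving a balance of £4,128,000. Osric then takes three-eighths of the balance (£1,548,000), for a total of £1,798,000. The remaining £2,580,000 passes to the descendants.
The descendants' portion (£2,580,000) is divided into 3 shares of £860,000: Bruno's £860,000 share passes to Bruno's issue; Benedek's £860,000 share passes to Benedek's issue; Qadir's £860,000 share passes to Qadir's issue.
Bruno's share (£860,000) is divided into 2 shares of £430,000: Joris and Zainab each take £430,000.
Benedek's share (£860,000) is divided into 4 shares of £215,000: Yseult, Pablo, Beatrix, and Zubin each take £215,000.
Qadir's share (£860,000) passes entirely to Noor.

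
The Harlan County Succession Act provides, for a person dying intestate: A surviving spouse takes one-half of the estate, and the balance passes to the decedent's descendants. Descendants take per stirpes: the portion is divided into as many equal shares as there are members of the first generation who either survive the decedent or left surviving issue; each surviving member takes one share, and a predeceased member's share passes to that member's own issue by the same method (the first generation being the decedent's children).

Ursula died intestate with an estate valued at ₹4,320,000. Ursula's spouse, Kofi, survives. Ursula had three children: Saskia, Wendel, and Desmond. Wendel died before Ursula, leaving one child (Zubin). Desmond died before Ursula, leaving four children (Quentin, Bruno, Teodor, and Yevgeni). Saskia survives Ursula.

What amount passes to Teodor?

Teodor receives ₹180,000.

Kofi takes one-half of ₹4,320,000 = ₹2,160,000. The remaining ₹2,160,000 passes to the descendants.
The descendants' portion (₹2,160,000) is divided into 3 shares of ₹720,000: Saskia takes ₹720,000; Wendel's ₹720,000 share passes to Wendel's issue; Desmond's ₹720,000 share passes to Desmond's issue.
Wendel's share (₹720,000) passes entirely to Zubin.
Desmond's share (₹720,000) is divided into 4 shares of ₹180,000: Quentin, Bruno, Teodor, and Yevgeni each take ₹180,000.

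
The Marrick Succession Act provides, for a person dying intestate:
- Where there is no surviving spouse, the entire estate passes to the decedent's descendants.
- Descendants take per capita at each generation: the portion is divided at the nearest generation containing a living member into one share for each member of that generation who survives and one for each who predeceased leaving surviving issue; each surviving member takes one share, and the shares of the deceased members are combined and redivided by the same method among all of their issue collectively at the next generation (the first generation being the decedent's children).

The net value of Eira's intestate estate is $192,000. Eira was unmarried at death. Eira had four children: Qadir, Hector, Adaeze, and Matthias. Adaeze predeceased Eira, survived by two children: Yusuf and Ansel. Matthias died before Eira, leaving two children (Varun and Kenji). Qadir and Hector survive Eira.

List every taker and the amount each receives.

Qadir: $48,000; Hector: $48,000; Yusuf: $24,000; Ansel: $24,000; Varun: $24,000; Kenji: $24,000

The entire $192,000 passes to the descendants.
That amount ($192,000) is divided at the children's generation into 4 shares of $48,000. Qadir and Hector each take $48,000. The 2 shares of the deceased (Adaeze and Matthias) are combined into a pool of $96,000.
That pool ($96,000) is divided at the grandchildren's generation equally among Yusuf, Ansel, Varun, and Kenji: $24,000 each.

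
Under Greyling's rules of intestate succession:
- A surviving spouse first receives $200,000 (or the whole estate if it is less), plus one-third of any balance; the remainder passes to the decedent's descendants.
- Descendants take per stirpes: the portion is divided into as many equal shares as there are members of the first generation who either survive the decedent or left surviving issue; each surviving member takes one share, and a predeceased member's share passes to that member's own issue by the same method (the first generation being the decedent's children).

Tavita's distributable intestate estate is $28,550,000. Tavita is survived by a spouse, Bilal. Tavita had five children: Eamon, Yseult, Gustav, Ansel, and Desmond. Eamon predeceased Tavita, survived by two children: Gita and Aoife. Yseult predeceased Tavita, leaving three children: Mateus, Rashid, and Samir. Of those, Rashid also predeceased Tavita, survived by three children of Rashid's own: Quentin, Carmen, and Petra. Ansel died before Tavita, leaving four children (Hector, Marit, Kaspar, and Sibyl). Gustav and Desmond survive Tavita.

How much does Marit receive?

Marit receives $945,000.

Bilal first takes $200,000, leaving a balance of $28,350,000. Bilal then takes one-third of the balance ($9,450,000), for a total of $9,650,000. The remaining $18,900,000 passes to the descendants.
The descendants' portion ($18,900,000) is divided into 5 shares of $3,780,000: Gustav and Desmond each take $3,780,000; Eamon's $3,780,000 share passes to Eamon's issue; Yseult's $3,780,000 share passes to Yseult's issue; Ansel's $3,780,000 share passes to Ansel's issue.
Eamon's share ($3,780,000) is divided into 2 shares of $1,890,000: Gita and Aoife each take $1,890,000.
Yseult's share ($3,780,000) is divided into 3 shares of $1,260,000: Mateus and Samir each take $1,260,000; Rashid's $1,260,000 share passes to Rashid's issue.
Rashid's share ($1,260,000) is divided into 3 shares of $420,000: Quentin, Carmen, and Petra each take $420,000.
Ansel's share ($3,780,000) is divided into 4 shares of $945,000: Hector, Marit, Kaspar, and Sibyl each take $945,000.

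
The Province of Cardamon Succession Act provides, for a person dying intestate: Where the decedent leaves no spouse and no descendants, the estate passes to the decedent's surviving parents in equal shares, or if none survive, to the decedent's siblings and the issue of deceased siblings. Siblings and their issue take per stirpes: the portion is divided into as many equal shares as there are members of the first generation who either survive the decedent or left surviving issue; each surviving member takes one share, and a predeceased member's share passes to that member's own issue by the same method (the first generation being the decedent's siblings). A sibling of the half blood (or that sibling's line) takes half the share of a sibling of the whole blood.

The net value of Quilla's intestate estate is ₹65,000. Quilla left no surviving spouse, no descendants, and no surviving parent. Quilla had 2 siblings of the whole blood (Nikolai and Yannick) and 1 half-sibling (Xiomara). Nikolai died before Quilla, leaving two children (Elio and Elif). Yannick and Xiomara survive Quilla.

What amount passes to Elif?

The entire ₹65,000 passes to the siblings and their issue.
Counting each half-blood sibling's line as half a unit, there are 5/2 units in ₹65,000, so one unit is ₹26,000. Whole-blood lines (Nikolai and Yannick) take ₹26,000 each; half-blood lines (Xiomara) take ₹13,000 each.
Nikolai's share (₹26,000) is divided into 2 shares of ₹13,000: Elio and Elif each take ₹13,000.

Elif receives ₹13,000.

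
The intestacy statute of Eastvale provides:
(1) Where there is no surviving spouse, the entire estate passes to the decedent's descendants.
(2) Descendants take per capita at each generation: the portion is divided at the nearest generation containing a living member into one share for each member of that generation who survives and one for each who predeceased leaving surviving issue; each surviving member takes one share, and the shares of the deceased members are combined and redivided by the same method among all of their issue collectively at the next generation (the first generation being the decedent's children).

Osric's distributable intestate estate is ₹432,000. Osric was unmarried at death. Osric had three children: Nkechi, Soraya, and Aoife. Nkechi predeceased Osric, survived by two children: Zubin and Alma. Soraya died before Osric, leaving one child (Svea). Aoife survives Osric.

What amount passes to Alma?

The entire ₹432,000 passes to the descendants.
That amount (₹432,000) is divided at the children's generation into 3 shares of ₹144,000. Aoife takes ₹144,000. The 2 shares of the deceased (Nkechi and Soraya) are combined into a pool of ₹288,000.
That pool (₹288,000) is divided at the grandchildren's generation equally among Zubin, Alma, and Svea: ₹96,000 each.

Alma receives ₹96,000.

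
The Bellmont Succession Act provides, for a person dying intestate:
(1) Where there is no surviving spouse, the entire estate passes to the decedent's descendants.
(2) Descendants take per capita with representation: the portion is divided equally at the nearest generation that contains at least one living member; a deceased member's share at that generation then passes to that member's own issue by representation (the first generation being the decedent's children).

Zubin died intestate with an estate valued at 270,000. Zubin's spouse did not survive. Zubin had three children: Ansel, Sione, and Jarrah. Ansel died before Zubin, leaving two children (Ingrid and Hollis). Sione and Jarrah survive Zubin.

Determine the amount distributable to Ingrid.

Ingrid receives 45,000.

The entire 270,000 passes to the descendants.
That amount (270,000) is divided into 3 shares of 90,000: Sione and Jarrah each take 90,000; Ansel's 90,000 share passes to Ansel's issue.
Ansel's share (90,000) is divided into 2 shares of 45,000: Ingrid and Hollis each take 45,000.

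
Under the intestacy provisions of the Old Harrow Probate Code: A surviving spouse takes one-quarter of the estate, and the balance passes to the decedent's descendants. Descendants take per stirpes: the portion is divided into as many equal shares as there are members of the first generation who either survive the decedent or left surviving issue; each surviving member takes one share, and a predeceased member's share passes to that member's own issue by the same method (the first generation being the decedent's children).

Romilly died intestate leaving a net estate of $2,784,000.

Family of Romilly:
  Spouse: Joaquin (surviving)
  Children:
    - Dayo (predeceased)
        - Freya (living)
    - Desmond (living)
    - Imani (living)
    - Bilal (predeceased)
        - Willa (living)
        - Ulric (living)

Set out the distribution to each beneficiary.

Joaquin: $696,000; Freya: $522,000; Desmond: $522,000; Imani: $522,000; Willa: $261,000; Ulric: $261,000

Joaquin takes one-quarter of $2,784,000 = $696,000. The remaining $2,088,000 passes to the descendants.
The descendants' portion ($2,088,000) is divided into 4 shares of $522,000: Desmond and Imani each take $522,000; Dayo's $522,000 share passes to Dayo's issue; Bilal's $522,000 share passes to Bilal's issue.
Dayo's share ($522,000) passes entirely to Freya.
Bilal's share ($522,000) is divided into 2 shares of $261,000: Willa and Ulric each take $261,000.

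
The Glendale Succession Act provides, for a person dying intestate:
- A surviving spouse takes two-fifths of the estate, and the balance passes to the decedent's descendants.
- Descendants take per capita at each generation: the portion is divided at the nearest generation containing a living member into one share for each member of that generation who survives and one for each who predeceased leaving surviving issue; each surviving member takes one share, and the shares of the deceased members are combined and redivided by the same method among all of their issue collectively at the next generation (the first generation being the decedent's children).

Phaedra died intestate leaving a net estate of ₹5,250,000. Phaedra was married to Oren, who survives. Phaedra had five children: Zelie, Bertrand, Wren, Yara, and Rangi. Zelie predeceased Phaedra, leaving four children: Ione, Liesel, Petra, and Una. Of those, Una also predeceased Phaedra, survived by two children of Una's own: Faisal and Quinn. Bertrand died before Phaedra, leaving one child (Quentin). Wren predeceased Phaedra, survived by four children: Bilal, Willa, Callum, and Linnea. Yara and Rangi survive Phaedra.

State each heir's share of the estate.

Oren takes two-fifths of ₹5,250,000 = ₹2,100,000. The remaining ₹3,150,000 passes to the descendants.
The descendants' portion (₹3,150,000) is divided at the children's generation into 5 shares of ₹630,000. Yara and Rangi each take ₹630,000. The 3 shares of the deceased (Zelie, Bertrand, and Wren) are combined into a pool of ₹1,890,000.
That pool (₹1,890,000) is divided at the grandchildren's generation into 9 shares of ₹210,000. Ione, Liesel, Petra, Quentin, Bilal, Willa, Callum, and Linnea each take ₹210,000. The remaining share for the deceased Una (₹210,000) is carried to the next generation.
That pool (₹210,000) is divided at the great-grandchildren's generation equally among Faisal and Quinn: ₹105,000 each.

Oren: ₹2,100,000; Ione: ₹210,000; Liesel: ₹210,000; Petra: ₹210,000; Faisal: ₹105,000; Quinn: ₹105,000; Quentin: ₹210,000; Bilal: ₹210,000; Willa: ₹210,000; Callum: ₹210,000; Linnea: ₹210,000; Yara: ₹630,000; Rangi: ₹630,000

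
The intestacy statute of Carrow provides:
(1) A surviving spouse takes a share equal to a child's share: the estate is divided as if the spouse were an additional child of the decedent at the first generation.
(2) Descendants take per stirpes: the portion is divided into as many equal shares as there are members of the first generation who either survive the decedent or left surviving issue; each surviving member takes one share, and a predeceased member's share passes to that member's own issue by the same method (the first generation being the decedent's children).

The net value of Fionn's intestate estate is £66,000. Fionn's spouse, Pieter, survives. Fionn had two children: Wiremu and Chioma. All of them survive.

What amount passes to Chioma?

Chioma receives £22,000.

The spouse counts as an additional share at the children's level, so there are 3 primary shares of £22,000. Pieter takes one such share (£22,000).
The children's combined portion (£44,000) is divided into 2 shares of £22,000: Wiremu and Chioma each take £22,000.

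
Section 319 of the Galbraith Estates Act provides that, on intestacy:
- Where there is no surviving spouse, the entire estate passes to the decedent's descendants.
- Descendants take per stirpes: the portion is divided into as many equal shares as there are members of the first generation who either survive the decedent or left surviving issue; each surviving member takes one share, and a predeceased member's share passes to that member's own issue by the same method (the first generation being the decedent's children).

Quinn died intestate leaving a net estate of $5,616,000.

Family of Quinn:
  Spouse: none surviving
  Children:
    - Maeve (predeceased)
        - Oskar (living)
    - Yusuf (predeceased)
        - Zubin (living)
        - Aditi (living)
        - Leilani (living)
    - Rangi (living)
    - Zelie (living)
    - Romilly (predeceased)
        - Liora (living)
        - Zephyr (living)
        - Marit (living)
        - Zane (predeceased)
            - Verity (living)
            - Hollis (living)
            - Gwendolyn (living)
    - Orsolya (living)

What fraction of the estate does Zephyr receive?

Zephyr receives 1/24 of the estate.

The entire $5,616,000 passes to the descendants.
That amount ($5,616,000) is divided into 6 shares of $936,000: Rangi, Zelie, and Orsolya each take $936,000; Maeve's $936,000 share passes to Maeve's issue; Yusuf's $936,000 share passes to Yusuf's issue; Romilly's $936,000 share passes to Romilly's issue.
Maeve's share ($936,000) passes entirely to Oskar.
Yusuf's share ($936,000) is divided into 3 shares of $312,000: Zubin, Aditi, and Leilani each take $312,000.
Romilly's share ($936,000) is divided into 4 shares of $234,000: Liora, Zephyr, and Marit each take $234,000; Zane's $234,000 share passes to Zane's issue.
Zane's share ($234,000) is divided into 3 shares of $78,000: Verity, Hollis, and Gwendolyn each take $78,000.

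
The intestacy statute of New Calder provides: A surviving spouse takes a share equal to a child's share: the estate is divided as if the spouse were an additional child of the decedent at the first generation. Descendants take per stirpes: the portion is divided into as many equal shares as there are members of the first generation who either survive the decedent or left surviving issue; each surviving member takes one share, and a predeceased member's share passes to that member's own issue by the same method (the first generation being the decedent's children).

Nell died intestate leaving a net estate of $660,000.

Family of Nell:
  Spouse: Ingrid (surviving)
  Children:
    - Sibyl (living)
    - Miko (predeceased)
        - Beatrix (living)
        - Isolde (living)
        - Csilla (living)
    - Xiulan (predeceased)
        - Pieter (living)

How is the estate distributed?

The spouse counts as an additional share at the children's level, so there are 4 primary shares of $165,000. Ingrid takes one such share ($165,000).
The children's combined portion ($495,000) is divided into 3 shares of $165,000: Sibyl takes $165,000; Miko's $165,000 share passes to Miko's issue; Xiulan's $165,000 share passes to Xiulan's issue.
Miko's share ($165,000) is divided into 3 shares of $55,000: Beatrix, Isolde, and Csilla each take $55,000.
Xiulan's share ($165,000) passes entirely to Pieter.

Ingrid: $165,000; Sibyl: $165,000; Beatrix: $55,000; Isolde: $55,000; Csilla: $55,000; Pieter: $165,000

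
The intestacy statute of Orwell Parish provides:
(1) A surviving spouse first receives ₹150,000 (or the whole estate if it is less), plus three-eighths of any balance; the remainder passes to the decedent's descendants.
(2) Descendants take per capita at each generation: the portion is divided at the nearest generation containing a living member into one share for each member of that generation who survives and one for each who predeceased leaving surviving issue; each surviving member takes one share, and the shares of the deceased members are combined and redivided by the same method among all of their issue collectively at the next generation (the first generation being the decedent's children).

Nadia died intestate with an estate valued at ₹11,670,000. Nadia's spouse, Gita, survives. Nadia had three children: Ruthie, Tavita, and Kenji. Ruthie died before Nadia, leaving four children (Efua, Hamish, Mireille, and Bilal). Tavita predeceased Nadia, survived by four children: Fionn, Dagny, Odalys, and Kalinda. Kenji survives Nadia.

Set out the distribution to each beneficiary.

Gita first takes ₹150,000, leaving a balance of ₹11,520,000. Gita then takes three-eighths of the balance (₹4,320,000), for a total of ₹4,470,000. The remaining ₹7,200,000 passes to the descendants.
The descendants' portion (₹7,200,000) is divided at the children's generation into 3 shares of ₹2,400,000. Kenji takes ₹2,400,000. The 2 shares of the deceased (Ruthie and Tavita) are combined into a pool of ₹4,800,000.
That pool (₹4,800,000) is divided at the grandchildren's generation equally among Efua, Hamish, Mireille, Bilal, Fionn, Dagny, Odalys, and Kalinda: ₹600,000 each.

Gita: ₹4,470,000; Efua: ₹600,000; Hamish: ₹600,000; Mireille: ₹600,000; Bilal: ₹600,000; Fionn: ₹600,000; Dagny: ₹600,000; Odalys: ₹600,000; Kalinda: ₹600,000; Kenji: ₹2,400,000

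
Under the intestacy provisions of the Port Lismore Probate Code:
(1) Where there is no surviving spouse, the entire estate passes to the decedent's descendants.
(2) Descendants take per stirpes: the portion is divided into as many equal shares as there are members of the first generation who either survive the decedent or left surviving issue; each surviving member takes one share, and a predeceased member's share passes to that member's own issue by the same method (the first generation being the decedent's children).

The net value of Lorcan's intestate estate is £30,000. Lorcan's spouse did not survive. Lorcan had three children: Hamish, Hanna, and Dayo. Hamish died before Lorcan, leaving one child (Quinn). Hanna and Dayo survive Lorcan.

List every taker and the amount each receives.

The entire £30,000 passes to the descendants.
That amount (£30,000) is divided into 3 shares of £10,000: Hanna and Dayo each take £10,000; Hamish's £10,000 share passes to Hamish's issue.
Hamish's share (£10,000) passes entirely to Quinn.

Quinn: £10,000; Hanna: £10,000; Dayo: £10,000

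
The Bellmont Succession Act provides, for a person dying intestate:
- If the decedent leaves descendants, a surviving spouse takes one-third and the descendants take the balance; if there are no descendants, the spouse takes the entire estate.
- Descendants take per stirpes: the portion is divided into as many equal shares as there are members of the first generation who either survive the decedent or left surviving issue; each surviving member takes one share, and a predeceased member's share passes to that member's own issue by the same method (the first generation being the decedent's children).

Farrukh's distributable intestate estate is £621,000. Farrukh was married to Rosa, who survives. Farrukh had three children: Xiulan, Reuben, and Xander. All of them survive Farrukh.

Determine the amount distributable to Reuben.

Reuben receives £138,000.

Rosa takes one-third of £621,000 = £207,000. The remaining £414,000 passes to the descendants.
The descendants' portion (£414,000) is divided into 3 shares of £138,000: Xiulan, Reuben, and Xander each take £138,000.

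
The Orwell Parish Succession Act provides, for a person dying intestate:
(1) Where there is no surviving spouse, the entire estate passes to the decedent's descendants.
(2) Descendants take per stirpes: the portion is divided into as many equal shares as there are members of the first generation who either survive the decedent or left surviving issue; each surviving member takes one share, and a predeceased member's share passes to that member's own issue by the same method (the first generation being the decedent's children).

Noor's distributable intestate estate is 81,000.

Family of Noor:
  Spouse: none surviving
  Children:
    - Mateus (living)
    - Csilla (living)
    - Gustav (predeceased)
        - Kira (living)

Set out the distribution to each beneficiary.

The entire 81,000 passes to the descendants.
That amount (81,000) is divided into 3 shares of 27,000: Mateus and Csilla each take 27,000; Gustav's 27,000 share passes to Gustav's issue.
Gustav's share (27,000) passes entirely to Kira.

Mateus: 27,000; Csilla: 27,000; Kira: 27,000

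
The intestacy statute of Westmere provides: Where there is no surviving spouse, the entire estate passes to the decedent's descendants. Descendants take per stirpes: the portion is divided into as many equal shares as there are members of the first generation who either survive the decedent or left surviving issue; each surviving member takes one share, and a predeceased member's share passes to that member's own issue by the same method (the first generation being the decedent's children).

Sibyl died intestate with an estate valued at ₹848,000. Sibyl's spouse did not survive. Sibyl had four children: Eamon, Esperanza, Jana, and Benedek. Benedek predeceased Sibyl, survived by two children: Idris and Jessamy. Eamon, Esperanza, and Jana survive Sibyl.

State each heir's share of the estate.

Eamon: ₹212,000; Esperanza: ₹212,000; Jana: ₹212,000; Idris: ₹106,000; Jessamy: ₹106,000

The entire ₹848,000 passes to the descendants.
That amount (₹848,000) is divided into 4 shares of ₹212,000: Eamon, Esperanza, and Jana each take ₹212,000; Benedek's ₹212,000 share passes to Benedek's issue.
Benedek's share (₹212,000) is divided into 2 shares of ₹106,000: Idris and Jessamy each take ₹106,000.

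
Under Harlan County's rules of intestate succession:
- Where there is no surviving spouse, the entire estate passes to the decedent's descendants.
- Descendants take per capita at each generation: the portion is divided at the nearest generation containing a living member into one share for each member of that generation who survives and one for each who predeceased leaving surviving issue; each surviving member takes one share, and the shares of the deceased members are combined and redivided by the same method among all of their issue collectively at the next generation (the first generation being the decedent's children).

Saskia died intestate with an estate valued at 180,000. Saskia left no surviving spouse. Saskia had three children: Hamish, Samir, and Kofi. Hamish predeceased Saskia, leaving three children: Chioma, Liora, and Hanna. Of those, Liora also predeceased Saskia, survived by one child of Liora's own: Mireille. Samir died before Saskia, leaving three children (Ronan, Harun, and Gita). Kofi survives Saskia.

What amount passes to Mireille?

Mireille receives 20,000.

The entire 180,000 passes to the descendants.
That amount (180,000) is divided at the children's generation into 3 shares of 60,000. Kofi takes 60,000. The 2 shares of the deceased (Hamish and Samir) are combined into a pool of 120,000.
That pool (120,000) is divided at the grandchildren's generation into 6 shares of 20,000. Chioma, Hanna, Ronan, Harun, and Gita each take 20,000. The remaining share for the deceased Liora (20,000) is carried to the next generation.
That pool (20,000) passes entirely to Mireille, the sole taker at the great-grandchildren's generation.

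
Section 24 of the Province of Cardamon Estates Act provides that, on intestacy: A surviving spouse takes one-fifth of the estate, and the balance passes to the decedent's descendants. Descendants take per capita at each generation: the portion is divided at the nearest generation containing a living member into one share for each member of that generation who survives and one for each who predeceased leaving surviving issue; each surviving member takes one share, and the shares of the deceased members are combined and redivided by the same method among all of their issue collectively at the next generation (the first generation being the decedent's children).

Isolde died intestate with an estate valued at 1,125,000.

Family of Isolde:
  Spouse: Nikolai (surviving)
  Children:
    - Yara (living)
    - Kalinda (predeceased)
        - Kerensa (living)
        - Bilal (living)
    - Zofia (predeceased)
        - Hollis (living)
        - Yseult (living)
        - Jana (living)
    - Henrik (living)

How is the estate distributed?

Nikolai takes one-fifth of 1,125,000 = 225,000. The remaining 900,000 passes to the descendants.
The descendants' portion (900,000) is divided at the children's generation into 4 shares of 225,000. Yara and Henrik each take 225,000. The 2 shares of the deceased (Kalinda and Zofia) are combined into a pool of 450,000.
That pool (450,000) is divided at the grandchildren's generation equally among Kerensa, Bilal, Hollis, Yseult, and Jana: 90,000 each.

Nikolai: 225,000; Yara: 225,000; Kerensa: 90,000; Bilal: 90,000; Hollis: 90,000; Yseult: 90,000; Jana: 90,000; Henrik: 225,000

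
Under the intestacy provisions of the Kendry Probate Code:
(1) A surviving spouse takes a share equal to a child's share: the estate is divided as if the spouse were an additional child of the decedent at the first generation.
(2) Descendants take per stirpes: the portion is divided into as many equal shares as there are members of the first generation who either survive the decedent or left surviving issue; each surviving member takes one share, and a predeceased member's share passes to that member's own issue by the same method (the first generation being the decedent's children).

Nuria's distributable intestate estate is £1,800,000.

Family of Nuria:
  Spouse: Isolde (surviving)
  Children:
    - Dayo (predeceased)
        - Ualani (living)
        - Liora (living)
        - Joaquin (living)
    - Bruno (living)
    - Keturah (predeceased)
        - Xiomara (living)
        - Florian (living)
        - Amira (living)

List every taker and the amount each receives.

The spouse counts as an additional share at the children's level, so there are 4 primary shares of £450,000. Isolde takes one such share (£450,000).
The children's combined portion (£1,350,000) is divided into 3 shares of £450,000: Bruno takes £450,000; Dayo's £450,000 share passes to Dayo's issue; Keturah's £450,000 share passes to Keturah's issue.
Dayo's share (£450,000) is divided into 3 shares of £150,000: Ualani, Liora, and Joaquin each take £150,000.
Keturah's share (£450,000) is divided into 3 shares of £150,000: Xiomara, Florian, and Amira each take £150,000.

Isolde: £450,000; Ualani: £150,000; Liora: £150,000; Joaquin: £150,000; Bruno: £450,000; Xiomara: £150,000; Florian: £150,000; Amira: £150,000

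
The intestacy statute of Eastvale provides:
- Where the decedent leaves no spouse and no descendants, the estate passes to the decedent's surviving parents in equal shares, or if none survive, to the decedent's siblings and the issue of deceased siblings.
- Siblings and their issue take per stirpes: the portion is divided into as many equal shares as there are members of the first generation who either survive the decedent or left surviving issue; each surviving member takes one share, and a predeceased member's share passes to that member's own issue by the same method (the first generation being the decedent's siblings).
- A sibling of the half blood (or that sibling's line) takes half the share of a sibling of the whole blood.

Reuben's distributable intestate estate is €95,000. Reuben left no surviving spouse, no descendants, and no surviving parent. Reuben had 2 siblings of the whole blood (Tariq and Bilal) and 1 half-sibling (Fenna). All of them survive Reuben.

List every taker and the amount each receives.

Tariq: €38,000; Fenna: €19,000; Bilal: €38,000

The entire €95,000 passes to the siblings and their issue.
Counting each half-blood sibling's line as half a unit, there are 5/2 units in €95,000, so one unit is €38,000. Whole-blood lines (Tariq and Bilal) take €38,000 each; half-blood lines (Fenna) take €19,000 each.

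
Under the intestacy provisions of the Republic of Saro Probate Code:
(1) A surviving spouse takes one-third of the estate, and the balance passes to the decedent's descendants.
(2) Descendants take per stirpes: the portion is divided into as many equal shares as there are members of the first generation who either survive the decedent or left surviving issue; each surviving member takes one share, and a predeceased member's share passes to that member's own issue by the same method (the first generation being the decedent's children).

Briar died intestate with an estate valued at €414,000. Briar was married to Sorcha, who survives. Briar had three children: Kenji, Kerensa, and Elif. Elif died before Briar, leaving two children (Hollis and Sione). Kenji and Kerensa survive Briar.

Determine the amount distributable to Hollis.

Sorcha takes one-third of €414,000 = €138,000. The remaining €276,000 passes to the descendants.
The descendants' portion (€276,000) is divided into 3 shares of €92,000: Kenji and Kerensa each take €92,000; Elif's €92,000 share passes to Elif's issue.
Elif's share (€92,000) is divided into 2 shares of €46,000: Hollis and Sione each take €46,000.

Hollis receives €46,000.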